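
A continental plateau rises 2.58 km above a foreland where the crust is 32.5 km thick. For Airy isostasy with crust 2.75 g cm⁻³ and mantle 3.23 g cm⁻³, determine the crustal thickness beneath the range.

Root depth r = h ρ_c / (ρ_m − ρ_c) = 2.58 km × 2.75 / 0.48 = 14.78 km.
Total thickness = T + h + r = 32.5 km + 2.58 km + 14.78 km = 49.9 km.

49.9 km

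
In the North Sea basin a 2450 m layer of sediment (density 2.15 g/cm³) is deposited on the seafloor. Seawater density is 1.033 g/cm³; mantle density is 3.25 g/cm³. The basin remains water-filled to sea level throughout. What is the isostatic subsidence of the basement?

1230 m

Submarine loading: the sediment displaces seawater, and the subsidence is in turn flooded, so s (ρ_m − ρ_w) = t (ρ_sed − ρ_w).
s = 2450 m × (2.15 − 1.033) / (3.25 − 1.033) = 1230 m.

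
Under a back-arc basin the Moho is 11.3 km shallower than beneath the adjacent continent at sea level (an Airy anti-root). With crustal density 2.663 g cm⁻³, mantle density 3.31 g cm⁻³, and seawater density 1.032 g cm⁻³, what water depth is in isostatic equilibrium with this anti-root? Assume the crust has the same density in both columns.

4.48 km

Replacing a thickness d of crust by seawater at the top must be balanced by replacing crust with mantle at the base: d (ρ_c − ρ_w) = a (ρ_m − ρ_c).
d = a (ρ_m − ρ_c)/(ρ_c − ρ_w) = 11.3 km × 0.647/1.631 = 4.48 km.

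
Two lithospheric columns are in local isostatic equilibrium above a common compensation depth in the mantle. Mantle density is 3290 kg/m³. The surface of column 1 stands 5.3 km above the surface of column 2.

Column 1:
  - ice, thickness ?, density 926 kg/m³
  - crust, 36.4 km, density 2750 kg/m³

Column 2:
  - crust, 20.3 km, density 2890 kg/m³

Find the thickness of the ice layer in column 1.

2.5 km

Take the compensation level at the base of the deeper column (depth z_c below the surface of column 1) and equate Σ ρ_i t_i down to z_c; mantle fills any gap and the z_c terms cancel.
Column 1: x×926 + 36.4×2750 + (z_c − 36.4 − x)×3290
Column 2: 5.3×0 + 20.3×2890 + (z_c − 5.3 − 20.3)×3290
The z_c×3290 term appears on both sides and cancels. Collect the known terms of each column as K = Σ(ρt)_known − 3290 × (depth of known layers): K_1 = 100100 − 3290×36.4 = −19656; K_2 = 58667 − 3290×(5.3 + 20.3) = −25557.
Balance: K_1 − x×(3290 − 926) = K_2, so x = (K_1 − K_2)/(3290 − 926) = 5901/2364 = 2.5 km.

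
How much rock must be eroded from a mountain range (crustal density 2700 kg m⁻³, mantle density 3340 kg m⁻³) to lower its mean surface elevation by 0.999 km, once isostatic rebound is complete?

5.21 km

Net drop Δ = e − u = e − e ρ_c/ρ_m = e (ρ_m − ρ_c)/ρ_m.
e = Δ ρ_m/(ρ_m − ρ_c) = 0.999 km × 3340/640 = 5.21 km.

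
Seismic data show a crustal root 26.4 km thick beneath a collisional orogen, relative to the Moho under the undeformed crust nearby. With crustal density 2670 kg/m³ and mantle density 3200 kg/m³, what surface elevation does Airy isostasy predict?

Equating mass per unit area of the two columns: ρ_c h = (ρ_m − ρ_c) r.
h = r (ρ_m − ρ_c) / ρ_c = 26.4 km × (3200 − 2670) / 2670 = 5.24 km.

5.24 km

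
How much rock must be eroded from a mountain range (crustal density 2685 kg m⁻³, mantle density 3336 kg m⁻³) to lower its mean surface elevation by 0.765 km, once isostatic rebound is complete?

3.92 km

Net drop Δ = e − u = e − e ρ_c/ρ_m = e (ρ_m − ρ_c)/ρ_m.
e = Δ ρ_m/(ρ_m − ρ_c) = 0.765 km × 3336/651 = 3.92 km.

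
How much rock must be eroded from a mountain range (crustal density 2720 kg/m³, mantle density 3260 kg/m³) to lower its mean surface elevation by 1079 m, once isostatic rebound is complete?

6510 m

Net drop Δ = e − u = e − e ρ_c/ρ_m = e (ρ_m − ρ_c)/ρ_m.
e = Δ ρ_m/(ρ_m − ρ_c) = 1079 m × 3260/540 = 6510 m.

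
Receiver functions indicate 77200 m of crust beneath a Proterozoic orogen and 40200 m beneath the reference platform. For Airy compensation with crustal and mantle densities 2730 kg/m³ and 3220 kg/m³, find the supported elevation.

Excess crust Δ = 77200 m − 40200 m = 37000 m, split between elevation h and root r with h + r = Δ.
Airy balance ρ_c h = (ρ_m − ρ_c) r gives r = h ρ_c/(ρ_m − ρ_c), so h (1 + ρ_c/(ρ_m − ρ_c)) = Δ, i.e. h = Δ (ρ_m − ρ_c)/ρ_m.
h = 37000 m × 490/3220 = 5630 m.

5630 m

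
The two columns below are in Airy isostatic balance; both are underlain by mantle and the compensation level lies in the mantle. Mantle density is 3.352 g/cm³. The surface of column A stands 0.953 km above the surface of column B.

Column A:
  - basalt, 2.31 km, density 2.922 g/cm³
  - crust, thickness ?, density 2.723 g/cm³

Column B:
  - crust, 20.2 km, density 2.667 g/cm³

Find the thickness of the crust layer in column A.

25.5 km

Take the compensation level at the base of the deeper column (depth z_c below the surface of column A) and equate Σ ρ_i t_i down to z_c; mantle fills any gap and the z_c terms cancel.
Column A: 2.31×2.922 + x×2.723 + (z_c − 2.31 − x)×3.352
Column B: 0.953×0 + 20.2×2.667 + (z_c − 0.953 − 20.2)×3.352
The z_c×3.352 term appears on both sides and cancels. Collect the known terms of each column as K = Σ(ρt)_known − 3.352 × (depth of known layers): K_A = 6.74982 − 3.352×2.31 = −0.9933; K_B = 53.8734 − 3.352×(0.953 + 20.2) = −17.031456.
Balance: K_A − x×(3.352 − 2.723) = K_B, so x = (K_A − K_B)/(3.352 − 2.723) = 16.0382/0.629 = 25.5 km.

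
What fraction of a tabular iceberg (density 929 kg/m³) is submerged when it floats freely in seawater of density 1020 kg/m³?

0.911

Submerged fraction = ρ_obj/ρ_fluid = 929/1020 = 0.911.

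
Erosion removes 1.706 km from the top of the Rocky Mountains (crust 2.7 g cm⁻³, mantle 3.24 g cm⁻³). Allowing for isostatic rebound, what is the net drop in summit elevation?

0.284 km

Rebound u = e ρ_c/ρ_m = 1.706 km × 2.7/3.24 = 1.422 km.
Net surface drop = e − u = 1.706 km − 1.422 km = e (ρ_m − ρ_c)/ρ_m = 0.284 km.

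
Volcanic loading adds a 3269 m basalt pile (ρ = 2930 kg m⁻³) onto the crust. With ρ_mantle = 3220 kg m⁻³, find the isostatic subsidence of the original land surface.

Subaerial loading: s = t ρ_load / ρ_m.
s = 3269 m × 2930/3220 = 2970 m.

2970 m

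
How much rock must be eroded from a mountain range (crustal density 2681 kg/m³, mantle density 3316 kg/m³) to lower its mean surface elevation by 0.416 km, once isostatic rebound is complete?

2.17 km

Net drop Δ = e − u = e − e ρ_c/ρ_m = e (ρ_m − ρ_c)/ρ_m.
e = Δ ρ_m/(ρ_m − ρ_c) = 0.416 km × 3316/635 = 2.17 km.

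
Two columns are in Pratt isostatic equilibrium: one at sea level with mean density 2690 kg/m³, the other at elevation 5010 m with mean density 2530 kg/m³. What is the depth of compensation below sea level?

ρ_ref D = ρ (D + h) → D (ρ_ref − ρ) = ρ h.
D = ρ h/(ρ_ref − ρ) = 2530 × 5010 m/(2690 − 2530) = 79200 m.

79200 m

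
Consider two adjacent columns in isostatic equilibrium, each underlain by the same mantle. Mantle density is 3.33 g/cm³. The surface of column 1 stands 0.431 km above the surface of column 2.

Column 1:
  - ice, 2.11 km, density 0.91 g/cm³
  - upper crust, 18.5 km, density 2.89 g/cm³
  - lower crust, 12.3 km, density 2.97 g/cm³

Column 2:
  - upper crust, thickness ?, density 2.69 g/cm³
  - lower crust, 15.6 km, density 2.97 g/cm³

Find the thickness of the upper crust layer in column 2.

16.6 km

Take the compensation level at the base of the deeper column (depth z_c below the surface of column 1) and equate Σ ρ_i t_i down to z_c; mantle fills any gap and the z_c terms cancel.
Column 1: 2.11×0.91 + 18.5×2.89 + 12.3×2.97 + (z_c − 32.91)×3.33
Column 2: 0.431×0 + x×2.69 + 15.6×2.97 + (z_c − 0.431 − 15.6 − x)×3.33
The z_c×3.33 term appears on both sides and cancels. Collect the known terms of each column as K = Σ(ρt)_known − 3.33 × (depth of known layers): K_1 = 91.9161 − 3.33×32.91 = −17.6742; K_2 = 46.332 − 3.33×(0.431 + 15.6) = −7.05123.
Balance: K_1 = K_2 − x×(3.33 − 2.69), so x = (K_2 − K_1)/(3.33 − 2.69) = 10.623/0.64 = 16.6 km.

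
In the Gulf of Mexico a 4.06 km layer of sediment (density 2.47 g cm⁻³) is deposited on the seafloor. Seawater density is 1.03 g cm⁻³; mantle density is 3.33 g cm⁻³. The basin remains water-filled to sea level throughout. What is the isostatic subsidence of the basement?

Submarine loading: the sediment displaces seawater, and the subsidence is in turn flooded, so s (ρ_m − ρ_w) = t (ρ_sed − ρ_w).
s = 4.06 km × (2.47 − 1.03) / (3.33 − 1.03) = 2.54 km.

2.54 km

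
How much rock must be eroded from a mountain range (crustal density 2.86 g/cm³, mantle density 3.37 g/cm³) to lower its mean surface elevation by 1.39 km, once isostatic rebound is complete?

9.18 km

Net drop Δ = e − u = e − e ρ_c/ρ_m = e (ρ_m − ρ_c)/ρ_m.
e = Δ ρ_m/(ρ_m − ρ_c) = 1.39 km × 3.37/0.51 = 9.18 km.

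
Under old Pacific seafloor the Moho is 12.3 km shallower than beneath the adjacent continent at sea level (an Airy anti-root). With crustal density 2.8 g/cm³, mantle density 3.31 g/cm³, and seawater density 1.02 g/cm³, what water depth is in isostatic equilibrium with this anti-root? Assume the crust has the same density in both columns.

Replacing a thickness d of crust by seawater at the top must be balanced by replacing crust with mantle at the base: d (ρ_c − ρ_w) = a (ρ_m − ρ_c).
d = a (ρ_m − ρ_c)/(ρ_c − ρ_w) = 12.3 km × 0.51/1.78 = 3.52 km.

3.52 km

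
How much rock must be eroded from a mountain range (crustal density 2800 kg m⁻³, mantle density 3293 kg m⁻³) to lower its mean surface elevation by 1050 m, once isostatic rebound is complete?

Net drop Δ = e − u = e − e ρ_c/ρ_m = e (ρ_m − ρ_c)/ρ_m.
e = Δ ρ_m/(ρ_m − ρ_c) = 1050 m × 3293/493 = 7010 m.

7010 m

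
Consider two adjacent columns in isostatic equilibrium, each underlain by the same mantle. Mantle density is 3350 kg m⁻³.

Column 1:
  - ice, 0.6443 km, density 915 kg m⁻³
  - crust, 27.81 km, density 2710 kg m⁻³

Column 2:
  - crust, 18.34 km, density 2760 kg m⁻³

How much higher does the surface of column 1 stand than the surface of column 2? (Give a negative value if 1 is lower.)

2.55 km

For any compensation level in the mantle, the mantle terms cancel and isostasy reduces to e = (Σt_1 − Σt_2) − (Σ(ρt)_1 − Σ(ρt)_2) / ρ_m.
Σt_1 = 28.4543 km; Σt_2 = 18.34 km; Σ(ρt)_1 = 75954.6345; Σ(ρt)_2 = 50618.4 (in km·kg m⁻³).
e = (28.4543 − 18.34) − (75954.6345 − 50618.4) / 3350 = 2.55 km.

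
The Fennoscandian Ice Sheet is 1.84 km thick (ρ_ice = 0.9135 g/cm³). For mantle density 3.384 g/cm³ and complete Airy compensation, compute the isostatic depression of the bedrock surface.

0.497 km

Balancing pressure at the compensation depth: the ice load ρ_ice t is balanced by mantle displaced below, ρ_m s.
s = t ρ_ice / ρ_m = 1.84 km × 0.9135/3.384 = 0.497 km.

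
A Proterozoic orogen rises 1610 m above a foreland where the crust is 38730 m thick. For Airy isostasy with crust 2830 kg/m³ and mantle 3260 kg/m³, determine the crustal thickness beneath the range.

50900 m

Root depth r = h ρ_c / (ρ_m − ρ_c) = 1610 m × 2830 / 430 = 10600 m.
Total thickness = T + h + r = 38730 m + 1610 m + 10600 m = 50900 m.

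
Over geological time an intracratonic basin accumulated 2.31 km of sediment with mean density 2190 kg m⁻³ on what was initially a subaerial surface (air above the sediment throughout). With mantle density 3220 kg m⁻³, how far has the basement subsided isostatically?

Subaerial load: s = t ρ_sed / ρ_m = 2.31 km × 2190/3220 = 1.57 km.

1.57 km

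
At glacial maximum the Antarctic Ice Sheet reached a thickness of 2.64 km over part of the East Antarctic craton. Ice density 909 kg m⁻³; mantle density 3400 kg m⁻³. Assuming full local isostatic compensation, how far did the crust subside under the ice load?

0.706 km

Isostatic balance requires: the ice load ρ_ice t is balanced by mantle displaced below, ρ_m s.
s = t ρ_ice / ρ_m = 2.64 km × 909/3400 = 0.706 km.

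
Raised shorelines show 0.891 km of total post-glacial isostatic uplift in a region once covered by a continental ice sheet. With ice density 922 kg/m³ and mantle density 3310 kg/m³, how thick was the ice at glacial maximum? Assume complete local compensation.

u = t ρ_ice/ρ_m → t = u ρ_m/ρ_ice = 0.891 km × 3310/922 = 3.2 km.

3.2 km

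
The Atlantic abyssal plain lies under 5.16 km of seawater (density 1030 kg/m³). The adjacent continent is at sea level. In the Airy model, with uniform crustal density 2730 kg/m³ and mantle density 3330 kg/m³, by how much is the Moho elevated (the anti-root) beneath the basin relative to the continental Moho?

14.6 km

For local isostatic compensation: replacing crust with seawater at the top is compensated by replacing crust with mantle at the base: d (ρ_c − ρ_w) = a (ρ_m − ρ_c).
a = d (ρ_c − ρ_w)/(ρ_m − ρ_c) = 5.16 km × 1700/600 = 14.6 km.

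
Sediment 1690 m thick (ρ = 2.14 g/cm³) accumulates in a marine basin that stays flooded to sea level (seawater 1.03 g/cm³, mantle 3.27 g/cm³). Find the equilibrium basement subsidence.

Submarine loading: the sediment displaces seawater, and the subsidence is in turn flooded, so s (ρ_m − ρ_w) = t (ρ_sed − ρ_w).
s = 1690 m × (2.14 − 1.03) / (3.27 − 1.03) = 837 m.

837 m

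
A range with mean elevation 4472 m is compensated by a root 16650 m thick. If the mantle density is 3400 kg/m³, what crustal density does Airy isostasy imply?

2680 kg/m³

ρ_c h = (ρ_m − ρ_c) r → ρ_c (h + r) = ρ_m r → ρ_c = ρ_m r / (h + r).
ρ_c = 3400 × 16650 m / (4472 m + 16650 m) = 2680 kg/m³.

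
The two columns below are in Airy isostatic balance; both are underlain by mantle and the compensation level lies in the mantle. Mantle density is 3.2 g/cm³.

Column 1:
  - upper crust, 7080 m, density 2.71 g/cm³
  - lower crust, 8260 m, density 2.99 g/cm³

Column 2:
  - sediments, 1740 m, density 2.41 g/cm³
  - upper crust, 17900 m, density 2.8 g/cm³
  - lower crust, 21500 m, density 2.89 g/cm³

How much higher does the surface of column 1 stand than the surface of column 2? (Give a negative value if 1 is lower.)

For any compensation level in the mantle, the mantle terms cancel and isostasy reduces to e = (Σt_1 − Σt_2) − (Σ(ρt)_1 − Σ(ρt)_2) / ρ_m.
Σt_1 = 15340 m; Σt_2 = 41140 m; Σ(ρt)_1 = 43884.2; Σ(ρt)_2 = 116448.4 (in m·g/cm³).
e = (15340 − 41140) − (43884.2 − 116448.4) / 3.2 = −3120 m.

−3120 m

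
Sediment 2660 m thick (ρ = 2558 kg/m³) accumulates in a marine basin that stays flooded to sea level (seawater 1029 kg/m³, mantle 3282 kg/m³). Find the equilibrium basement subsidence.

Submarine loading: the sediment displaces seawater, and the subsidence is in turn flooded, so s (ρ_m − ρ_w) = t (ρ_sed − ρ_w).
s = 2660 m × (2558 − 1029) / (3282 − 1029) = 1810 m.

1810 m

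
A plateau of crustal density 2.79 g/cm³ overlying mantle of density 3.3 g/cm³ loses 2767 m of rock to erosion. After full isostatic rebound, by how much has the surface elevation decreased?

428 m

Rebound u = e ρ_c/ρ_m = 2767 m × 2.79/3.3 = 2339 m.
Net surface drop = e − u = 2767 m − 2339 m = e (ρ_m − ρ_c)/ρ_m = 428 m.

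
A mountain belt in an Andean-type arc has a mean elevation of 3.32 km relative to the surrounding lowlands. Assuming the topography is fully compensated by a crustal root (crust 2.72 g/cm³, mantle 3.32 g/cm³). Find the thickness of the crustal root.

For local isostatic compensation: the weight of the topography is balanced by the buoyancy of the root, ρ_c h = (ρ_m − ρ_c) r.
r = h · ρ_c / (ρ_m − ρ_c) = 3.32 km × 2.72 / (3.32 − 2.72) = 15.1 km.

15.1 km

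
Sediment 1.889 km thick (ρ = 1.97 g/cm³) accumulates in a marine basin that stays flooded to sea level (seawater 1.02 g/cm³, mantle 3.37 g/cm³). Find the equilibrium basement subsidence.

Submarine loading: the sediment displaces seawater, and the subsidence is in turn flooded, so s (ρ_m − ρ_w) = t (ρ_sed − ρ_w).
s = 1.889 km × (1.97 − 1.02) / (3.37 − 1.02) = 0.764 km.

0.764 km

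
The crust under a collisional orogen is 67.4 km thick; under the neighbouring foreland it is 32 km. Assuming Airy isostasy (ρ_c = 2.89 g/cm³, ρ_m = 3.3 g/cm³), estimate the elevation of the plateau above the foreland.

Excess crust Δ = 67.4 km − 32 km = 35.4 km, split between elevation h and root r with h + r = Δ.
Airy balance ρ_c h = (ρ_m − ρ_c) r gives r = h ρ_c/(ρ_m − ρ_c), so h (1 + ρ_c/(ρ_m − ρ_c)) = Δ, i.e. h = Δ (ρ_m − ρ_c)/ρ_m.
h = 35.4 km × 0.41/3.3 = 4.4 km.

4.4 km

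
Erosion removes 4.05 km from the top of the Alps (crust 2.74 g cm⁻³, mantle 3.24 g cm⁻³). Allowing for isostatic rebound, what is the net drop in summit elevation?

0.625 km

Rebound u = e ρ_c/ρ_m = 4.05 km × 2.74/3.24 = 3.425 km.
Net surface drop = e − u = 4.05 km − 3.425 km = e (ρ_m − ρ_c)/ρ_m = 0.625 km.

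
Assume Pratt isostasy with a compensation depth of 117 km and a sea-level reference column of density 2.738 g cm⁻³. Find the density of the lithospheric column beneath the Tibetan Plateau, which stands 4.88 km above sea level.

2.63 g cm⁻³

Pratt balance: ρ_ref D = ρ (D + h).
ρ = ρ_ref D/(D + h) = 2.738 × 117 km/(117 km + 4.88 km) = 2.63 g cm⁻³.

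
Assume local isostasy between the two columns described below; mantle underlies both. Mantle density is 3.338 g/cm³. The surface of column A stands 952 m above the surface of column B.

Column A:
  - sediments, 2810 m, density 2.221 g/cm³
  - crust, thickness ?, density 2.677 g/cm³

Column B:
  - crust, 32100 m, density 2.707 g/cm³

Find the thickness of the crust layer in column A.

Take the compensation level at the base of the deeper column (depth z_c below the surface of column A) and equate Σ ρ_i t_i down to z_c; mantle fills any gap and the z_c terms cancel.
Column A: 2810×2.221 + x×2.677 + (z_c − 2810 − x)×3.338
Column B: 952×0 + 32100×2.707 + (z_c − 952 − 32100)×3.338
The z_c×3.338 term appears on both sides and cancels. Collect the known terms of each column as K = Σ(ρt)_known − 3.338 × (depth of known layers): K_A = 6241.01 − 3.338×2810 = −3138.77; K_B = 86894.7 − 3.338×(952 + 32100) = −23432.876.
Balance: K_A − x×(3.338 − 2.677) = K_B, so x = (K_A − K_B)/(3.338 − 2.677) = 20294.1/0.661 = 30700 m.

30700 m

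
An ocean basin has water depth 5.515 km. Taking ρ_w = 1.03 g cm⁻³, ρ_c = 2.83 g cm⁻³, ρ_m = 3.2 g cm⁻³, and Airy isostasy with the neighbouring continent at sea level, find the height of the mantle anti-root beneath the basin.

26.8 km

Balancing pressure at the compensation depth: replacing crust with seawater at the top is compensated by replacing crust with mantle at the base: d (ρ_c − ρ_w) = a (ρ_m − ρ_c).
a = d (ρ_c − ρ_w)/(ρ_m − ρ_c) = 5.515 km × 1.8/0.37 = 26.8 km.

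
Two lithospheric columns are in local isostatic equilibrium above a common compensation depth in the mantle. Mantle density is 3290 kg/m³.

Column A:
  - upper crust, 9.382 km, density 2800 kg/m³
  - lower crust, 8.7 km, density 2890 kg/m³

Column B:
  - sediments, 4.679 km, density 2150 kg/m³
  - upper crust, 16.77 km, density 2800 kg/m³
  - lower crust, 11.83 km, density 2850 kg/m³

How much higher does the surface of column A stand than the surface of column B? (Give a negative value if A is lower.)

For any compensation level in the mantle, the mantle terms cancel and isostasy reduces to e = (Σt_A − Σt_B) − (Σ(ρt)_A − Σ(ρt)_B) / ρ_m.
Σt_A = 18.082 km; Σt_B = 33.279 km; Σ(ρt)_A = 51412.6; Σ(ρt)_B = 90731.35 (in km·kg/m³).
e = (18.082 − 33.279) − (51412.6 − 90731.35) / 3290 = −3.25 km.

−3.25 km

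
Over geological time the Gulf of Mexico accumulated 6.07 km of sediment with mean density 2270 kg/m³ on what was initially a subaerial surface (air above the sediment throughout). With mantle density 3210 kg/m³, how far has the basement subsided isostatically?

4.29 km

Subaerial load: s = t ρ_sed / ρ_m = 6.07 km × 2270/3210 = 4.29 km.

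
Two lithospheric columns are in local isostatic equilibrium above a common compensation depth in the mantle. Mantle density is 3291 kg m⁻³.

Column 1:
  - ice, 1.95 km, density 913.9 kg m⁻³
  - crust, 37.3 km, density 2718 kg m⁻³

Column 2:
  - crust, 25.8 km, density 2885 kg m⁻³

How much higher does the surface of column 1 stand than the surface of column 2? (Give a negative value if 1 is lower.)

For any compensation level in the mantle, the mantle terms cancel and isostasy reduces to e = (Σt_1 − Σt_2) − (Σ(ρt)_1 − Σ(ρt)_2) / ρ_m.
Σt_1 = 39.25 km; Σt_2 = 25.8 km; Σ(ρt)_1 = 103163.505; Σ(ρt)_2 = 74433 (in km·kg m⁻³).
e = (39.25 − 25.8) − (103163.505 − 74433) / 3291 = 4.72 km.

4.72 km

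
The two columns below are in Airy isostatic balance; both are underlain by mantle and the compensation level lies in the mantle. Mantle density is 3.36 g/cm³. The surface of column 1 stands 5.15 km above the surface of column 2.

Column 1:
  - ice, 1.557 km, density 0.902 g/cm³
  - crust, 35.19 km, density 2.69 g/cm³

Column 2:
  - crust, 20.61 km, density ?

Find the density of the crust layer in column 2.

2.87 g/cm³

Take the compensation level at the base of the deeper column (depth z_c below the surface of column 1) and equate Σ ρ_i t_i down to z_c; mantle fills any gap and the z_c terms cancel.
Column 1: 1.557×0.902 + 35.19×2.69 + (z_c − 36.747)×3.36
Column 2: 5.15×0 + 20.61×ρ + (z_c − 5.15 − 20.61)×3.36
The z_c×3.36 term appears on both sides and cancels. Collect the known terms of each column as K = Σ(ρt)_known − 3.36 × (depth of known layers): K_1 = 96.065514 − 3.36×36.747 = −27.404406; K_2 = 0 − 3.36×(5.15 + 20.61) = −86.5536.
Balance: K_1 = K_2 + 20.61×ρ, so ρ = (K_1 − K_2)/20.61 = 59.1492/20.61 = 2.87 g/cm³.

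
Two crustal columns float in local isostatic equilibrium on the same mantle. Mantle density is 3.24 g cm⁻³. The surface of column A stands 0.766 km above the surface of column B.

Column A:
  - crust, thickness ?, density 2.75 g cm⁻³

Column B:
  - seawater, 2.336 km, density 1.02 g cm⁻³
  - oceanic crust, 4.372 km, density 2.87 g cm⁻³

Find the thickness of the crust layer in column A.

Take the compensation level at the base of the deeper column (depth z_c below the surface of column A) and equate Σ ρ_i t_i down to z_c; mantle fills any gap and the z_c terms cancel.
Column A: x×2.75 + (z_c − 0 − x)×3.24
Column B: 0.766×0 + 2.336×1.02 + 4.372×2.87 + (z_c − 0.766 − 6.708)×3.24
The z_c×3.24 term appears on both sides and cancels. Collect the known terms of each column as K = Σ(ρt)_known − 3.24 × (depth of known layers): K_A = 0 − 3.24×0 = 0; K_B = 14.93036 − 3.24×(0.766 + 6.708) = −9.2854.
Balance: K_A − x×(3.24 − 2.75) = K_B, so x = (K_A − K_B)/(3.24 − 2.75) = 9.2854/0.49 = 18.9 km.

18.9 km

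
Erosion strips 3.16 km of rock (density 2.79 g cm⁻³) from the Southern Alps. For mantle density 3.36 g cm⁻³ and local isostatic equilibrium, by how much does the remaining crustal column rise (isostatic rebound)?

2.62 km

Unloading: uplift u = e ρ_c/ρ_m = 3.16 km × 2.79/3.36 = 2.62 km.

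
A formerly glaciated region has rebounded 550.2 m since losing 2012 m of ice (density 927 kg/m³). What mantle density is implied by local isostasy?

3390 kg/m³

ρ_m = ρ_ice t / u = 927 × 2012 m/550.2 m = 3390 kg/m³.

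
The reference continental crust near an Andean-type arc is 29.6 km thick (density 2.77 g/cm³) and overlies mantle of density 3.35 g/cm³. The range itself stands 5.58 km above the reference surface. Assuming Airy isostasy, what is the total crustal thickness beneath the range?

61.8 km

Root depth r = h ρ_c / (ρ_m − ρ_c) = 5.58 km × 2.77 / 0.58 = 26.65 km.
Total thickness = T + h + r = 29.6 km + 5.58 km + 26.65 km = 61.8 km.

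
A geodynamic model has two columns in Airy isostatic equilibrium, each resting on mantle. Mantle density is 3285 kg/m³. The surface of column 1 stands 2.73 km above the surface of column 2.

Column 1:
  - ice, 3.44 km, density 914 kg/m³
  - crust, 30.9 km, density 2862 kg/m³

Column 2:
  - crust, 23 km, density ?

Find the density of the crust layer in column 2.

Take the compensation level at the base of the deeper column (depth z_c below the surface of column 1) and equate Σ ρ_i t_i down to z_c; mantle fills any gap and the z_c terms cancel.
Column 1: 3.44×914 + 30.9×2862 + (z_c − 34.34)×3285
Column 2: 2.73×0 + 23×ρ + (z_c − 2.73 − 23)×3285
The z_c×3285 term appears on both sides and cancels. Collect the known terms of each column as K = Σ(ρt)_known − 3285 × (depth of known layers): K_1 = 91579.96 − 3285×34.34 = −21226.94; K_2 = 0 − 3285×(2.73 + 23) = −84523.05.
Balance: K_1 = K_2 + 23×ρ, so ρ = (K_1 − K_2)/23 = 63296.1/23 = 2750 kg/m³.

2750 kg/m³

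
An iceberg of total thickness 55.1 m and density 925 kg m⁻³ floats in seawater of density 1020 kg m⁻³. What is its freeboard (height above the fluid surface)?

5.13 m

Floating equilibrium: submerged depth d = t ρ_obj/ρ_fluid = 55.1 m × 925/1020 = 49.97 m.
Freeboard = t − d = 55.1 m − 49.97 m = 5.13 m.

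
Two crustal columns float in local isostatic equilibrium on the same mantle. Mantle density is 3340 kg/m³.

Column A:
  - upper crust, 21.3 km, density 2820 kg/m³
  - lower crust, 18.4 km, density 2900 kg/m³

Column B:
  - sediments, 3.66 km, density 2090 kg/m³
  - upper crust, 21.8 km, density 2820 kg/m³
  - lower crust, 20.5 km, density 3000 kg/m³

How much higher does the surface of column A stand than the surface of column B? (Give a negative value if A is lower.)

−1.11 km

For any compensation level in the mantle, the mantle terms cancel and isostasy reduces to e = (Σt_A − Σt_B) − (Σ(ρt)_A − Σ(ρt)_B) / ρ_m.
Σt_A = 39.7 km; Σt_B = 45.96 km; Σ(ρt)_A = 113426; Σ(ρt)_B = 130625.4 (in km·kg/m³).
e = (39.7 − 45.96) − (113426 − 130625.4) / 3340 = −1.11 km.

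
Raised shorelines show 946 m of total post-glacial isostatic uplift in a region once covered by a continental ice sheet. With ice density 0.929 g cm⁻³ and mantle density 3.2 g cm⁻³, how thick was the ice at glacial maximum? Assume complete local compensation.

u = t ρ_ice/ρ_m → t = u ρ_m/ρ_ice = 946 m × 3.2/0.929 = 3260 m.

3260 m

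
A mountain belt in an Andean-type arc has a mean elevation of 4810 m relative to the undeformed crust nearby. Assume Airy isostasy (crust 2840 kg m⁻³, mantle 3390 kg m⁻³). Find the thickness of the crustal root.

24800 m

Equating mass per unit area of the two columns: the weight of the topography is balanced by the buoyancy of the root, ρ_c h = (ρ_m − ρ_c) r.
r = h · ρ_c / (ρ_m − ρ_c) = 4810 m × 2840 / (3390 − 2840) = 24800 m.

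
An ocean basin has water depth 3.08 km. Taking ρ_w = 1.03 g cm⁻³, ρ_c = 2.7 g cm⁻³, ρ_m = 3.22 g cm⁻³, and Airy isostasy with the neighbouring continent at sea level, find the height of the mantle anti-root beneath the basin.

Balancing pressure at the compensation depth: replacing crust with seawater at the top is compensated by replacing crust with mantle at the base: d (ρ_c − ρ_w) = a (ρ_m − ρ_c).
a = d (ρ_c − ρ_w)/(ρ_m − ρ_c) = 3.08 km × 1.67/0.52 = 9.89 km.

9.89 km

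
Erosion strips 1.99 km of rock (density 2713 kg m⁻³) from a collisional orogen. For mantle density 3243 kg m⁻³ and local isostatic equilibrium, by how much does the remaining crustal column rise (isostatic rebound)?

Unloading: uplift u = e ρ_c/ρ_m = 1.99 km × 2713/3243 = 1.66 km.

1.66 km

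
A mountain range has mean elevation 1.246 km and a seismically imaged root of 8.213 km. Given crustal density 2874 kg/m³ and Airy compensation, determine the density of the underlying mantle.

3310 kg/m³

Airy balance: ρ_c h = (ρ_m − ρ_c) r → ρ_m = ρ_c (1 + h/r).
ρ_m = 2874 × (1 + 1.246 km/8.213 km) = 3310 kg/m³.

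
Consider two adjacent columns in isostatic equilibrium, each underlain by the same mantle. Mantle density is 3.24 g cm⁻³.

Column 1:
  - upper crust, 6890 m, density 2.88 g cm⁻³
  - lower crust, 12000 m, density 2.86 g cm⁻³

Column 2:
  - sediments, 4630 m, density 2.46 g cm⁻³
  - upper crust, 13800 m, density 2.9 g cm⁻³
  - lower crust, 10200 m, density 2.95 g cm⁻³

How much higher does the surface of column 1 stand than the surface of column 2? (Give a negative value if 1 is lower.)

For any compensation level in the mantle, the mantle terms cancel and isostasy reduces to e = (Σt_1 − Σt_2) − (Σ(ρt)_1 − Σ(ρt)_2) / ρ_m.
Σt_1 = 18890 m; Σt_2 = 28630 m; Σ(ρt)_1 = 54163.2; Σ(ρt)_2 = 81499.8 (in m·g cm⁻³).
e = (18890 − 28630) − (54163.2 − 81499.8) / 3.24 = −1300 m.

−1300 m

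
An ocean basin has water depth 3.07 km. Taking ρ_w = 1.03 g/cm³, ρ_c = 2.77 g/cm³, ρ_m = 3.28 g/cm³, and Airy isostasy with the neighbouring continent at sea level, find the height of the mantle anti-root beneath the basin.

10.5 km

By Archimedes' principle applied to the lithosphere: replacing crust with seawater at the top is compensated by replacing crust with mantle at the base: d (ρ_c − ρ_w) = a (ρ_m − ρ_c).
a = d (ρ_c − ρ_w)/(ρ_m − ρ_c) = 3.07 km × 1.74/0.51 = 10.5 km.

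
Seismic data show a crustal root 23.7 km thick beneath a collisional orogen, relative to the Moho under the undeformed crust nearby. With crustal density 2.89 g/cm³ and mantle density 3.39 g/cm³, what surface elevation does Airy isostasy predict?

Equating mass per unit area of the two columns: ρ_c h = (ρ_m − ρ_c) r.
h = r (ρ_m − ρ_c) / ρ_c = 23.7 km × (3.39 − 2.89) / 2.89 = 4.1 km.

4.1 km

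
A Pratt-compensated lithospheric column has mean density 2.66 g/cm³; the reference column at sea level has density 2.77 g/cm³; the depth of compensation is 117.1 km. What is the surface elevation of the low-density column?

ρ_ref D = ρ (D + h) → h = D (ρ_ref − ρ)/ρ.
h = 117.1 km × (2.77 − 2.66)/2.66 = 4.84 km.

4.84 km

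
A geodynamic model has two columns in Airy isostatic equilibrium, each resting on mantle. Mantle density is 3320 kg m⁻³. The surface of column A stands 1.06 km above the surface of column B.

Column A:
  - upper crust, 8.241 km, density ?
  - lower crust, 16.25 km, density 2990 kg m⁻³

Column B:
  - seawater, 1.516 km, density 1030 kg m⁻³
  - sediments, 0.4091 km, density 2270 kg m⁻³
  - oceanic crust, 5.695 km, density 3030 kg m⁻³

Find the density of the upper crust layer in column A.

Take the compensation level at the base of the deeper column (depth z_c below the surface of column A) and equate Σ ρ_i t_i down to z_c; mantle fills any gap and the z_c terms cancel.
Column A: 8.241×ρ + 16.25×2990 + (z_c − 24.491)×3320
Column B: 1.06×0 + 1.516×1030 + 0.4091×2270 + 5.695×3030 + (z_c − 1.06 − 7.6201)×3320
The z_c×3320 term appears on both sides and cancels. Collect the known terms of each column as K = Σ(ρt)_known − 3320 × (depth of known layers): K_A = 48587.5 − 3320×24.491 = −32722.62; K_B = 19745.987 − 3320×(1.06 + 7.6201) = −9071.945.
Balance: K_A + 8.241×ρ = K_B, so ρ = (K_B − K_A)/8.241 = 23650.7/8.241 = 2870 kg m⁻³.

2870 kg m⁻³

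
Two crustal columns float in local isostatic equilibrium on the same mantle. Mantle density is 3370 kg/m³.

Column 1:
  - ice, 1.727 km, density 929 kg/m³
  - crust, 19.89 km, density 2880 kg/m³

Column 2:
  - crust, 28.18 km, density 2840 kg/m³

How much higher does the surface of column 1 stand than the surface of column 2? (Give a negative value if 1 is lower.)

−0.289 km

For any compensation level in the mantle, the mantle terms cancel and isostasy reduces to e = (Σt_1 − Σt_2) − (Σ(ρt)_1 − Σ(ρt)_2) / ρ_m.
Σt_1 = 21.617 km; Σt_2 = 28.18 km; Σ(ρt)_1 = 58887.583; Σ(ρt)_2 = 80031.2 (in km·kg/m³).
e = (21.617 − 28.18) − (58887.583 − 80031.2) / 3370 = −0.289 km.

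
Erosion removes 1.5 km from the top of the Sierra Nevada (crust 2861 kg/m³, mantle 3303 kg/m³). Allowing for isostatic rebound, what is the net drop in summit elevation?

Rebound u = e ρ_c/ρ_m = 1.5 km × 2861/3303 = 1.299 km.
Net surface drop = e − u = 1.5 km − 1.299 km = e (ρ_m − ρ_c)/ρ_m = 0.201 km.

0.201 km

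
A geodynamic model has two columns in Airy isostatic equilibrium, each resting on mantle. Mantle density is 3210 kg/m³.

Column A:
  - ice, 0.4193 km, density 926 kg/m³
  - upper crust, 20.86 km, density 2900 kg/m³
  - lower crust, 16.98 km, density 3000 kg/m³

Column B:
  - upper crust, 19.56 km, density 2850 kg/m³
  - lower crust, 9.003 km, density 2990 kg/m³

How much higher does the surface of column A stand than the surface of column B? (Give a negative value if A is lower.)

0.613 km

For any compensation level in the mantle, the mantle terms cancel and isostasy reduces to e = (Σt_A − Σt_B) − (Σ(ρt)_A − Σ(ρt)_B) / ρ_m.
Σt_A = 38.2593 km; Σt_B = 28.563 km; Σ(ρt)_A = 111822.272; Σ(ρt)_B = 82664.97 (in km·kg/m³).
e = (38.2593 − 28.563) − (111822.272 − 82664.97) / 3210 = 0.613 km.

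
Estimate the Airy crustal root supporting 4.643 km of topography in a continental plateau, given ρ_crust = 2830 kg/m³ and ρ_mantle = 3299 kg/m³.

28 km

By Archimedes' principle applied to the lithosphere: the weight of the topography is balanced by the buoyancy of the root, ρ_c h = (ρ_m − ρ_c) r.
r = h · ρ_c / (ρ_m − ρ_c) = 4.643 km × 2830 / (3299 − 2830) = 28 km.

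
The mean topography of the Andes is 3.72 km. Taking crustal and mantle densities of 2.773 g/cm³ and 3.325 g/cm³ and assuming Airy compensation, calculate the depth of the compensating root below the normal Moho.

Equating mass per unit area of the two columns: the weight of the topography is balanced by the buoyancy of the root, ρ_c h = (ρ_m − ρ_c) r.
r = h · ρ_c / (ρ_m − ρ_c) = 3.72 km × 2.773 / (3.325 − 2.773) = 18.7 km.

18.7 km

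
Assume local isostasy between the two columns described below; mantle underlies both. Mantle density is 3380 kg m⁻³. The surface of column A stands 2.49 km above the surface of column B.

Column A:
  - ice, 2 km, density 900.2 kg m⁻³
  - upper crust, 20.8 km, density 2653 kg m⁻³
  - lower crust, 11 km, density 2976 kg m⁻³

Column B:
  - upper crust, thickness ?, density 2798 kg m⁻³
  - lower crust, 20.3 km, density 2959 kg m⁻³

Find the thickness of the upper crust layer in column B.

13 km

Take the compensation level at the base of the deeper column (depth z_c below the surface of column A) and equate Σ ρ_i t_i down to z_c; mantle fills any gap and the z_c terms cancel.
Column A: 2×900.2 + 20.8×2653 + 11×2976 + (z_c − 33.8)×3380
Column B: 2.49×0 + x×2798 + 20.3×2959 + (z_c − 2.49 − 20.3 − x)×3380
The z_c×3380 term appears on both sides and cancels. Collect the known terms of each column as K = Σ(ρt)_known − 3380 × (depth of known layers): K_A = 89718.8 − 3380×33.8 = −24525.2; K_B = 60067.7 − 3380×(2.49 + 20.3) = −16962.5.
Balance: K_A = K_B − x×(3380 − 2798), so x = (K_B − K_A)/(3380 − 2798) = 7562.7/582 = 13 km.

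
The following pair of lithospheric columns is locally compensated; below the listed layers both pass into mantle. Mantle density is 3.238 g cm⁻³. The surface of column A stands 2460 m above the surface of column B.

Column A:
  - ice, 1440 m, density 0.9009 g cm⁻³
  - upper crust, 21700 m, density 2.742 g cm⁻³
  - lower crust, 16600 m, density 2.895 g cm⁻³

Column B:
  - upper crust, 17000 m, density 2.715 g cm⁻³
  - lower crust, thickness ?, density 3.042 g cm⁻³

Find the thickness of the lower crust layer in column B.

15100 m

Take the compensation level at the base of the deeper column (depth z_c below the surface of column A) and equate Σ ρ_i t_i down to z_c; mantle fills any gap and the z_c terms cancel.
Column A: 1440×0.9009 + 21700×2.742 + 16600×2.895 + (z_c − 39740)×3.238
Column B: 2460×0 + 17000×2.715 + x×3.042 + (z_c − 2460 − 17000 − x)×3.238
The z_c×3.238 term appears on both sides and cancels. Collect the known terms of each column as K = Σ(ρt)_known − 3.238 × (depth of known layers): K_A = 108855.696 − 3.238×39740 = −19822.424; K_B = 46155 − 3.238×(2460 + 17000) = −16856.48.
Balance: K_A = K_B − x×(3.238 − 3.042), so x = (K_B − K_A)/(3.238 − 3.042) = 2965.94/0.196 = 15100 m.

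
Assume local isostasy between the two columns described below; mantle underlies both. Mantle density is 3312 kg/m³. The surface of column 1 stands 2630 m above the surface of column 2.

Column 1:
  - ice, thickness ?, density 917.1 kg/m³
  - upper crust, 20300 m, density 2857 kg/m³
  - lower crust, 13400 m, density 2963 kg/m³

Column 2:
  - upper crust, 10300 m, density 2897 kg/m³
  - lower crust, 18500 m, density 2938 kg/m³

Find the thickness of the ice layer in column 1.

2500 m

Take the compensation level at the base of the deeper column (depth z_c below the surface of column 1) and equate Σ ρ_i t_i down to z_c; mantle fills any gap and the z_c terms cancel.
Column 1: x×917.1 + 20300×2857 + 13400×2963 + (z_c − 33700 − x)×3312
Column 2: 2630×0 + 10300×2897 + 18500×2938 + (z_c − 2630 − 28800)×3312
The z_c×3312 term appears on both sides and cancels. Collect the known terms of each column as K = Σ(ρt)_known − 3312 × (depth of known layers): K_1 = 97701300 − 3312×33700 = −13913100; K_2 = 84192100 − 3312×(2630 + 28800) = −19904060.
Balance: K_1 − x×(3312 − 917.1) = K_2, so x = (K_1 − K_2)/(3312 − 917.1) = 5990960/2394.9 = 2500 m.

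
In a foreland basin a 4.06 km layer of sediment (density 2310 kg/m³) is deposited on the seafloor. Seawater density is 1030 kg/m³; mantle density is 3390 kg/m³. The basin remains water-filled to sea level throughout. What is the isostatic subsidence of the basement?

Submarine loading: the sediment displaces seawater, and the subsidence is in turn flooded, so s (ρ_m − ρ_w) = t (ρ_sed − ρ_w).
s = 4.06 km × (2310 − 1030) / (3390 − 1030) = 2.2 km.

2.2 km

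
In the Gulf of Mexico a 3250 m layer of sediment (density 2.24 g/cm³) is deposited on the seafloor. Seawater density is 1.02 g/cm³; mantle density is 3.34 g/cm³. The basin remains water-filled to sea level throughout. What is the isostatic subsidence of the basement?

Submarine loading: the sediment displaces seawater, and the subsidence is in turn flooded, so s (ρ_m − ρ_w) = t (ρ_sed − ρ_w).
s = 3250 m × (2.24 − 1.02) / (3.34 − 1.02) = 1710 m.

1710 m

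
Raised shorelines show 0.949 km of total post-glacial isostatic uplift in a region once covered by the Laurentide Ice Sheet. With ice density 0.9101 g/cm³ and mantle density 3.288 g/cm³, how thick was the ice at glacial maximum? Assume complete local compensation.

u = t ρ_ice/ρ_m → t = u ρ_m/ρ_ice = 0.949 km × 3.288/0.9101 = 3.43 km.

3.43 km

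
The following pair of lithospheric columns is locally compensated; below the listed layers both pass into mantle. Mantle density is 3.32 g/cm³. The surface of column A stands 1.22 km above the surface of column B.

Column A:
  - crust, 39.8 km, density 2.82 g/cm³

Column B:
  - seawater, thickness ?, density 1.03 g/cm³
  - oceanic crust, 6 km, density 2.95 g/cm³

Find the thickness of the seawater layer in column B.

5.95 km

Take the compensation level at the base of the deeper column (depth z_c below the surface of column A) and equate Σ ρ_i t_i down to z_c; mantle fills any gap and the z_c terms cancel.
Column A: 39.8×2.82 + (z_c − 39.8)×3.32
Column B: 1.22×0 + x×1.03 + 6×2.95 + (z_c − 1.22 − 6 − x)×3.32
The z_c×3.32 term appears on both sides and cancels. Collect the known terms of each column as K = Σ(ρt)_known − 3.32 × (depth of known layers): K_A = 112.236 − 3.32×39.8 = −19.9; K_B = 17.7 − 3.32×(1.22 + 6) = −6.2704.
Balance: K_A = K_B − x×(3.32 − 1.03), so x = (K_B − K_A)/(3.32 − 1.03) = 13.6296/2.29 = 5.95 km.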